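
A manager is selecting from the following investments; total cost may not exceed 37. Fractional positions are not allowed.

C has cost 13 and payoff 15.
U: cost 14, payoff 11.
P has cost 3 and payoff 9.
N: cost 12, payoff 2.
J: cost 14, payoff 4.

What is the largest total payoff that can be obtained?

35

Allowing fractional choices, the relaxed optimum would be about 37.0, but investments are indivisible.
C + U: cost 13 + 14 = 27 ≤ 37, payoff 15 + 11 = 26.
C + U + P: cost 13 + 14 + 3 = 30 ≤ 37, payoff 15 + 11 + 9 = 35.
C + P + J: cost 13 + 3 + 14 = 30 ≤ 37, payoff 15 + 9 + 4 = 28.
Best is C, U, and P with total payoff 35.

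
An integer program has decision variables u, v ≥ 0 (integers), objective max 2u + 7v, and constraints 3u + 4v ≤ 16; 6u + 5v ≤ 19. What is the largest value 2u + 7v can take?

The continuous relaxation peaks at (0, 3.8) with value 26.60; rounding to a feasible lattice point costs some objective.
(u,v)=(0,3): 3·0+4·3=12≤16, 6·0+5·3=15≤19, objective 21.
(u,v)=(1,2): 3·1+4·2=11≤16, 6·1+5·2=16≤19, objective 16.
(u,v)=(0,2): 3·0+4·2=8≤16, 6·0+5·2=10≤19, objective 14.
Maximum is 21 at (u,v)=(0,3).

21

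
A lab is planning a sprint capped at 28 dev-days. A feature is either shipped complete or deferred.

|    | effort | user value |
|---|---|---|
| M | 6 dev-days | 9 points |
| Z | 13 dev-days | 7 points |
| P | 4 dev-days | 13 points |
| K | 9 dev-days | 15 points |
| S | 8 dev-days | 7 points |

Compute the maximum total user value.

44

Take M, P, K, and S: effort 6 + 4 + 9 + 8 = 27 ≤ 28, user value 9 + 13 + 15 + 7 = 44.
No other feasible combination does better.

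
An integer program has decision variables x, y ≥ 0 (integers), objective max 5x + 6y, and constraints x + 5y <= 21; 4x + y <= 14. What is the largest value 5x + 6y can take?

Relaxing integrality, the LP optimum is 35.00 at (x,y) = (2.58, 3.68), which is not an integer point.
(x,y)=(1,4): 1·1+5·4=21≤21, 4·1+1·4=8≤14, objective 29.
(x,y)=(2,3): 1·2+5·3=17≤21, 4·2+1·3=11≤14, objective 28.
(x,y)=(3,2): 1·3+5·2=13≤21, 4·3+1·2=14≤14, objective 27.
(x,y)=(0,4): 1·0+5·4=20≤21, 4·0+1·4=4≤14, objective 24.
No feasible integer point exceeds 29.

29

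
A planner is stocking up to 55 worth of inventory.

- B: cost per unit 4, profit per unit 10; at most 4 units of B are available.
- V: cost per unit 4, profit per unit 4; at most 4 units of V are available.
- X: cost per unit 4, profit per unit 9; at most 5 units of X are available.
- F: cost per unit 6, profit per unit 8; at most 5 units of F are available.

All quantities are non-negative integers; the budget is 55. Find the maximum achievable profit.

109

This is a bounded integer knapsack.
B has the best ratio (10/4); taking only B gives at most 4×10 = 40 (stopped by the supply cap of 4).
Mixing does better — 4×B, 5×X, and 3×F: cost 54 ≤ 55, profit 4·10 + 5·9 + 3·8 = 109.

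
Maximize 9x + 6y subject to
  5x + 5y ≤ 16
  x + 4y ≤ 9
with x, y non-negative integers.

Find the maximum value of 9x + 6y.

Relaxing integrality, the LP optimum is 28.80 at (x,y) = (3.2, 0), which is not an integer point.
(x,y)=(3,0): 5·3+5·0=15≤16, 1·3+4·0=3≤9, objective 27.
(x,y)=(2,1): 5·2+5·1=15≤16, 1·2+4·1=6≤9, objective 24.
(x,y)=(2,0): 5·2+5·0=10≤16, 1·2+4·0=2≤9, objective 18.
Maximum is 27 at (x,y)=(3,0).

27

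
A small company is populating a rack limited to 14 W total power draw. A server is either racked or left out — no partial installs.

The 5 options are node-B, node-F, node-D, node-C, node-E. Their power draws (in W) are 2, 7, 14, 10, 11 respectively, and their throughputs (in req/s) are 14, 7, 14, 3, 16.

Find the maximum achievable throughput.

30

Allowing fractional choices, the relaxed optimum would be about 31.0, but servers are indivisible.
node-B + node-C: power draw 2 + 10 = 12 ≤ 14, throughput 14 + 3 = 17.
node-B + node-E: power draw 2 + 11 = 13 ≤ 14, throughput 14 + 16 = 30.
node-B + node-F: power draw 2 + 7 = 9 ≤ 14, throughput 14 + 7 = 21.
Best is node-B and node-E with total throughput 30.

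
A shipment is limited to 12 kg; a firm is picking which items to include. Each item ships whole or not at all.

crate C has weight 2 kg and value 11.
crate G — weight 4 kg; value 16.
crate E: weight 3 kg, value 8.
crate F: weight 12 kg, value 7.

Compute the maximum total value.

This is a 0-1 knapsack instance.
crate C + crate G + crate E: weight 2 + 4 + 3 = 9 ≤ 12, value 11 + 16 + 8 = 35.
crate C + crate G: weight 2 + 4 = 6 ≤ 12, value 11 + 16 = 27.
Best is crate C, crate G, and crate E with total value 35.

35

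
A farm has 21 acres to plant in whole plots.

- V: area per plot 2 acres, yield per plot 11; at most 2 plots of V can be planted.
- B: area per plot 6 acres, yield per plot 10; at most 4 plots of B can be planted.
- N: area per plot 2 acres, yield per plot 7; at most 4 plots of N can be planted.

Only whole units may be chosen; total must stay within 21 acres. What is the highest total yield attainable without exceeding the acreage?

Take 2×V, 1×B, and 4×N: area 18 ≤ 21, yield 2·11 + 1·10 + 4·7 = 60.
V has the best ratio (11/2) and is taken to its limit of 2; remaining capacity is filled optimally with the others.

60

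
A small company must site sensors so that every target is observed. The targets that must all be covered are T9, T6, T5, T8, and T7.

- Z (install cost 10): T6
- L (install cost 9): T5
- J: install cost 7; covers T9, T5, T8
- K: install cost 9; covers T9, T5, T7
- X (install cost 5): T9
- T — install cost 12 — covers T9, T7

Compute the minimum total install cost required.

26

This is a weighted set-cover instance.
Choose Z, J, and K: together they cover T9, T6, T5, T8, T7 — every target.
Total install cost: 10 + 7 + 9 = 26.
No cover costs less than 26.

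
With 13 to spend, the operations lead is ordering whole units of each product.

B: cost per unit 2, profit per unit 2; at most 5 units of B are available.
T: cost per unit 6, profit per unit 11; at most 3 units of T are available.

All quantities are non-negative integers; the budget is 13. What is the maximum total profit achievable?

22

This is a bounded integer knapsack.
Take 2×T: cost 12 ≤ 13, profit 2·11 = 22.
No other integer combination yields more.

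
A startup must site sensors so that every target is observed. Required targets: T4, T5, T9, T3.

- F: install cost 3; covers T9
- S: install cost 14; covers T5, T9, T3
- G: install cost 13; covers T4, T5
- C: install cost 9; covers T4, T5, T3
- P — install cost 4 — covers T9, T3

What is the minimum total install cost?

The greedy cost-per-new-target heuristic would pick P and C for 13, but a cheaper cover exists.
Choose F and C: together they cover T4, T5, T9, T3 — every target.
Total install cost: 3 + 9 = 12.
No cover costs less than 12.

12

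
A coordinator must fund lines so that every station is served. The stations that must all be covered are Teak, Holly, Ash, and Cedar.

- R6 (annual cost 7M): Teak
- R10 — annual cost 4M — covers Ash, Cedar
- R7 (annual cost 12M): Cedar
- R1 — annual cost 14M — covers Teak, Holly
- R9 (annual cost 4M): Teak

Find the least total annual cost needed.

The greedy cost-per-new-station heuristic would pick R10, R9, and R1 for 22, but a cheaper cover exists.
Choose R10 and R1: together they cover Teak, Holly, Ash, Cedar — every station.
Total annual cost: 4 + 14 = 18.
No cover costs less than 18.

18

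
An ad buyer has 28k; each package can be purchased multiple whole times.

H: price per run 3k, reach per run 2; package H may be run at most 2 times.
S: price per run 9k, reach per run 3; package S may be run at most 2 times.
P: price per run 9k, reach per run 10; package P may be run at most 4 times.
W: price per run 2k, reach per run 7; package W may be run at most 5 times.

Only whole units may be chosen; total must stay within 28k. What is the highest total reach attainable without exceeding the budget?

55

W has the best ratio (7/2); taking only W gives at most 5×7 = 35 (stopped by the supply cap of 5).
Mixing does better — 2×P and 5×W: price 28 ≤ 28, reach 2·10 + 5·7 = 55.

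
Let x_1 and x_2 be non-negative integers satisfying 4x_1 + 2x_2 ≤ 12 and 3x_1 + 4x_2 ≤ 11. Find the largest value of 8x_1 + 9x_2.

26

Relaxing integrality, the LP optimum is 28.00 at (x_1,x_2) = (2.6, 0.8), which is not an integer point.
(x_1,x_2)=(1,2): 4·1+2·2=8≤12, 3·1+4·2=11≤11, objective 26.
(x_1,x_2)=(2,1): 4·2+2·1=10≤12, 3·2+4·1=10≤11, objective 25.
The best lattice point is (1,2), giving 26.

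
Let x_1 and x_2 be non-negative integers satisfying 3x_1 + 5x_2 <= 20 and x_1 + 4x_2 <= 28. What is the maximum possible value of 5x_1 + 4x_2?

Relaxing integrality, the LP optimum is 33.33 at (x_1,x_2) = (6.67, 0), which is not an integer point.
(x_1,x_2)=(6,0): 3·6+5·0=18≤20, 1·6+4·0=6≤28, objective 30.
(x_1,x_2)=(5,1): 3·5+5·1=20≤20, 1·5+4·1=9≤28, objective 29.
(x_1,x_2)=(5,0): 3·5+5·0=15≤20, 1·5+4·0=5≤28, objective 25.
No feasible integer point exceeds 30.

30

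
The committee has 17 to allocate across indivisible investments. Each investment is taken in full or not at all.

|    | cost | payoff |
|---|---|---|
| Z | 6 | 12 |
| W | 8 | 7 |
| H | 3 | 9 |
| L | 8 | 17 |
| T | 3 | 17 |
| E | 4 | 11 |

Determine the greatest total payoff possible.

49

Treat it as a binary knapsack problem.
Allowing fractional choices, the relaxed optimum would be about 51.9, but investments are indivisible.
Z + H + T + E: cost 6 + 3 + 3 + 4 = 16 ≤ 17, payoff 12 + 9 + 17 + 11 = 49.
L + T + E: cost 8 + 3 + 4 = 15 ≤ 17, payoff 17 + 17 + 11 = 45.
Z + L + T: cost 6 + 8 + 3 = 17 ≤ 17, payoff 12 + 17 + 17 = 46.
Best is Z, H, T, and E with total payoff 49.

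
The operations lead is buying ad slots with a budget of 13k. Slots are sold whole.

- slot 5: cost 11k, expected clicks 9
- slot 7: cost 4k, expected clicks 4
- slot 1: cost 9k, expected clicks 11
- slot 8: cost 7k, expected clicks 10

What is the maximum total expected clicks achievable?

This is a 0-1 knapsack instance.
Take slot 7 and slot 1: cost 4 + 9 = 13 ≤ 13, expected clicks 4 + 11 = 15.
No other feasible combination does better.

15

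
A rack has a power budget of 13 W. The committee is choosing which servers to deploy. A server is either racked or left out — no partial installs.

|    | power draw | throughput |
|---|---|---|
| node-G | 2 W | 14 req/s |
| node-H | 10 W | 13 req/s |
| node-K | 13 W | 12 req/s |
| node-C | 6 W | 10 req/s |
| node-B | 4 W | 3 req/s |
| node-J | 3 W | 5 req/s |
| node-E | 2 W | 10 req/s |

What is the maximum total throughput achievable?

39

Treat it as a binary knapsack problem.
Take node-G, node-C, node-J, and node-E: power draw 2 + 6 + 3 + 2 = 13 ≤ 13, throughput 14 + 10 + 5 + 10 = 39.
No other feasible combination does better.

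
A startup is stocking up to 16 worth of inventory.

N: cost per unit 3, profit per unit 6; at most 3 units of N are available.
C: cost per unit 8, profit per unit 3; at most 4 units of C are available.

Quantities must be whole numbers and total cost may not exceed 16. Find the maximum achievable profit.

This is a bounded integer knapsack.
2×N and 1×C: cost 14 ≤ 16, profit 2·6 + 1·3 = 15.
3×N: cost 9 ≤ 16, profit 3·6 = 18.
Best is 18.

18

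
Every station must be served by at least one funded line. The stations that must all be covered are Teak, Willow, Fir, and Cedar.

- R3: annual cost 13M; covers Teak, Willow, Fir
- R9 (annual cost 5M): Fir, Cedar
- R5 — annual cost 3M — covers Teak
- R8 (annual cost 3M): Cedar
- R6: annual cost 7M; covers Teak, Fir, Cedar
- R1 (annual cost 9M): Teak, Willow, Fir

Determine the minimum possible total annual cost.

The greedy cost-per-new-station heuristic would pick R6 and R1 for 16, but a cheaper cover exists.
Choose R8 and R1: together they cover Teak, Willow, Fir, Cedar — every station.
Total annual cost: 3 + 9 = 12.
No cover costs less than 12.

12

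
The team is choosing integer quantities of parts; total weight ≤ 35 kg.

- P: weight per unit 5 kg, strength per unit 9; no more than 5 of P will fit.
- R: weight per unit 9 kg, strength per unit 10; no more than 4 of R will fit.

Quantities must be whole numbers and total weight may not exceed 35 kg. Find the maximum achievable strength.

This is a bounded integer knapsack.
5×P and 1×R: weight 34 ≤ 35, strength 5·9 + 1·10 = 55.
3×P and 2×R: weight 33 ≤ 35, strength 3·9 + 2·10 = 47.
Best is 55.

55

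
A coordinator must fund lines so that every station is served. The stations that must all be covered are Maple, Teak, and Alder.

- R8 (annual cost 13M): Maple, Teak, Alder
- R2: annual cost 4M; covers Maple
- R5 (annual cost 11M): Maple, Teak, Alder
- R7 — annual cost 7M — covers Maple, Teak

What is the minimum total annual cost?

11

This is an integer covering problem.
R5 alone covers Maple, Teak, Alder — every station.
Total annual cost: 11.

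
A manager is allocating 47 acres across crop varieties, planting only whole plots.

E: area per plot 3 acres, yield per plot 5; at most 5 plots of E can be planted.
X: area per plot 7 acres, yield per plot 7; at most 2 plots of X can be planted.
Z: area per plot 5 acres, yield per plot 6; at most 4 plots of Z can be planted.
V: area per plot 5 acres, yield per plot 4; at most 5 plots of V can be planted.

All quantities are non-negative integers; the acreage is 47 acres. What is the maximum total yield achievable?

E has the best ratio (5/3); taking only E gives at most 5×5 = 25 (stopped by the supply cap of 5).
Mixing does better — 5×E, 1×X, 4×Z, and 1×V: area 47 ≤ 47, yield 5·5 + 1·7 + 4·6 + 1·4 = 60.

60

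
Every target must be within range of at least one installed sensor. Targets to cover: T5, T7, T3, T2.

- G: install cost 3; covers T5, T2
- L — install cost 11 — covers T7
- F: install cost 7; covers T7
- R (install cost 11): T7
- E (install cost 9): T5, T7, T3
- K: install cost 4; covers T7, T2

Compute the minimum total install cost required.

The greedy cost-per-new-target heuristic would pick G, K, and E for 16, but a cheaper cover exists.
Choose G and E: together they cover T5, T7, T3, T2 — every target.
Total install cost: 3 + 9 = 12.
No cover costs less than 12.

12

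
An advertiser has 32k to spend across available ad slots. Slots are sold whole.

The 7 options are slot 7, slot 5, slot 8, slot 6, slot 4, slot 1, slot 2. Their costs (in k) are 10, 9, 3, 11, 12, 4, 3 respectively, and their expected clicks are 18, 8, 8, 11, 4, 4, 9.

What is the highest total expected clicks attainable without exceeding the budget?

This is an integer program with binary decision variables.
Allowing fractional choices, the relaxed optimum would be about 50.9, but ad slots are indivisible.
slot 7 + slot 8 + slot 6 + slot 1 + slot 2: cost 10 + 3 + 11 + 4 + 3 = 31 ≤ 32, expected clicks 18 + 8 + 11 + 4 + 9 = 50.
slot 7 + slot 5 + slot 8 + slot 1 + slot 2: cost 10 + 9 + 3 + 4 + 3 = 29 ≤ 32, expected clicks 18 + 8 + 8 + 4 + 9 = 47.
Best is slot 7, slot 8, slot 6, slot 1, and slot 2 with total expected clicks 50.

50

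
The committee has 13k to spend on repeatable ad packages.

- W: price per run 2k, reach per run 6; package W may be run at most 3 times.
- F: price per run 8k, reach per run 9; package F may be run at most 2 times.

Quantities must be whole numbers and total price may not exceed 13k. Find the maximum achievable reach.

21

This is a bounded integer knapsack.
Take 2×W and 1×F: price 12 ≤ 13, reach 2·6 + 1·9 = 21.
No other integer combination yields more.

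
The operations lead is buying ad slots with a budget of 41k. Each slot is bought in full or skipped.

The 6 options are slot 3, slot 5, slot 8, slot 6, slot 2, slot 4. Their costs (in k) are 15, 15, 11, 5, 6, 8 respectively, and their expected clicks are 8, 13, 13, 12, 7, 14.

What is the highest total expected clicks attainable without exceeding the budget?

52

Allowing fractional choices, the relaxed optimum would be about 55.5, but ad slots are indivisible.
slot 5 + slot 8 + slot 2 + slot 4: cost 15 + 11 + 6 + 8 = 40 ≤ 41, expected clicks 13 + 13 + 7 + 14 = 47.
slot 3 + slot 8 + slot 6 + slot 4: cost 15 + 11 + 5 + 8 = 39 ≤ 41, expected clicks 8 + 13 + 12 + 14 = 47.
slot 5 + slot 8 + slot 6 + slot 4: cost 15 + 11 + 5 + 8 = 39 ≤ 41, expected clicks 13 + 13 + 12 + 14 = 52.
Best is slot 5, slot 8, slot 6, and slot 4 with total expected clicks 52.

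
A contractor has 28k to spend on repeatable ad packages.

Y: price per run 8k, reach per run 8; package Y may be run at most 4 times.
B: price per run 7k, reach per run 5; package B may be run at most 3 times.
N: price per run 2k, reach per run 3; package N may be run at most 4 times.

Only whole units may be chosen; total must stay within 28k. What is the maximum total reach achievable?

This is a bounded integer knapsack.
N has the best ratio (3/2); taking only N gives at most 4×3 = 12 (stopped by the supply cap of 4).
Mixing does better — 3×Y and 2×N: price 28 ≤ 28, reach 3·8 + 2·3 = 30.

30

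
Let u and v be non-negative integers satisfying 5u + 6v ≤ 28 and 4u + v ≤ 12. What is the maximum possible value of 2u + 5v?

The continuous relaxation peaks at (0, 4.67) with value 23.33; rounding to a feasible lattice point costs some objective.
(u,v)=(0,4): 5·0+6·4=24≤28, 4·0+1·4=4≤12, objective 20.
(u,v)=(1,3): 5·1+6·3=23≤28, 4·1+1·3=7≤12, objective 17.
Maximum is 20 at (u,v)=(0,4).

20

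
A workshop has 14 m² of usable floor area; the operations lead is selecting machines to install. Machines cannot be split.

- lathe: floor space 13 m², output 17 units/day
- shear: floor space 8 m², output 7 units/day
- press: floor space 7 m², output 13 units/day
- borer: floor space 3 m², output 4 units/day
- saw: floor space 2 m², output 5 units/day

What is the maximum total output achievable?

Allowing fractional choices, the relaxed optimum would be about 24.6, but machines are indivisible.
press + borer + saw: floor space 7 + 3 + 2 = 12 ≤ 14, output 13 + 4 + 5 = 22.
press + saw: floor space 7 + 2 = 9 ≤ 14, output 13 + 5 = 18.
Best is press, borer, and saw with total output 22.

22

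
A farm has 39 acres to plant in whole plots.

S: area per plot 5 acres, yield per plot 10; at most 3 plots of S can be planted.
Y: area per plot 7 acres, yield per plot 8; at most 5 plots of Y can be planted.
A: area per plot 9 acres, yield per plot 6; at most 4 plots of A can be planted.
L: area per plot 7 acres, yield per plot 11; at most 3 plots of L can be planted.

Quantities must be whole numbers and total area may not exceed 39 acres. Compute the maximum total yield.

2×S, 1×Y, and 3×L: area 38 ≤ 39, yield 2·10 + 1·8 + 3·11 = 61.
3×S and 3×L: area 36 ≤ 39, yield 3·10 + 3·11 = 63.
Best is 63.

63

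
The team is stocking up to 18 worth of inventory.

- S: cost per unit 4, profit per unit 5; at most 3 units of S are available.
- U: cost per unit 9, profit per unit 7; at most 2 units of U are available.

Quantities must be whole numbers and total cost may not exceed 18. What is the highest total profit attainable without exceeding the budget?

Take 2×S and 1×U: cost 17 ≤ 18, profit 2·5 + 1·7 = 17.
No other integer combination yields more.

17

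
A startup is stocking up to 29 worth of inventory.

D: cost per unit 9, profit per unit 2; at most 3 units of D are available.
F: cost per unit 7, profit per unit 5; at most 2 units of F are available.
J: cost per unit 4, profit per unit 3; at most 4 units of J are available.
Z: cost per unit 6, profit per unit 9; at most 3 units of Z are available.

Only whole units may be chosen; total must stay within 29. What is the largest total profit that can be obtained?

This is a bounded integer knapsack.
Z has the best ratio (9/6); taking only Z gives at most 3×9 = 27 (stopped by the supply cap of 3).
Mixing does better — 1×F, 1×J, and 3×Z: cost 29 ≤ 29, profit 1·5 + 1·3 + 3·9 = 35.

35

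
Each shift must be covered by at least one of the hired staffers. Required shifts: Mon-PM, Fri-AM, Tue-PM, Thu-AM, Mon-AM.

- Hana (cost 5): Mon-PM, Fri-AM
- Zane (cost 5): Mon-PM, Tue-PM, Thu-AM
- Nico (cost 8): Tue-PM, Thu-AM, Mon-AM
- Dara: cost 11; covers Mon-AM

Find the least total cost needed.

13

Choose Hana and Nico: together they cover Mon-PM, Fri-AM, Tue-PM, Thu-AM, Mon-AM — every shift.
Total cost: 5 + 8 = 13.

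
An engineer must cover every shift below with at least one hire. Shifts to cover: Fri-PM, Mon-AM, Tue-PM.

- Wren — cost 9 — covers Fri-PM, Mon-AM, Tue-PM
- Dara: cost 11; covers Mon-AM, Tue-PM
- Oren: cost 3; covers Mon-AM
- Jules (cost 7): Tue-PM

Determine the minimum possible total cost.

9

Wren alone covers Fri-PM, Mon-AM, Tue-PM — every shift.
Total cost: 9.
No cover costs less than 9.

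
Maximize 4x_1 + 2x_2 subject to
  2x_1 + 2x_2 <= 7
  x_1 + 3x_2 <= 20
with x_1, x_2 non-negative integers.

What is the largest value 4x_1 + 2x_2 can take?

12

(x_1,x_2)=(3,0) is feasible, giving 12.
(x_1,x_2)=(2,1) is feasible, giving 10.
No feasible integer point exceeds 12.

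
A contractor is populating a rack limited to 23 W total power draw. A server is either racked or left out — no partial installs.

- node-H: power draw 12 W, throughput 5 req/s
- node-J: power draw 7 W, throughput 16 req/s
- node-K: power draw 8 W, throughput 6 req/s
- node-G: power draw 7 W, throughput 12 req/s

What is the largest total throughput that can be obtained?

node-J + node-K + node-G: power draw 7 + 8 + 7 = 22 ≤ 23, throughput 16 + 6 + 12 = 34.
node-J + node-K: power draw 7 + 8 = 15 ≤ 23, throughput 16 + 6 = 22.
node-J + node-G: power draw 7 + 7 = 14 ≤ 23, throughput 16 + 12 = 28.
Best is node-J, node-K, and node-G with total throughput 34.

34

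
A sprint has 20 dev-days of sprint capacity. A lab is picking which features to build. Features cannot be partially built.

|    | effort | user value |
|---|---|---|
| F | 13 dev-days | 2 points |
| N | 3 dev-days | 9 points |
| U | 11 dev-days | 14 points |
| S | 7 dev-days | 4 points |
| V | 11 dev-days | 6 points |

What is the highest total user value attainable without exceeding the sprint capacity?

23

N + U: effort 3 + 11 = 14 ≤ 20, user value 9 + 14 = 23.
N + V: effort 3 + 11 = 14 ≤ 20, user value 9 + 6 = 15.
U + S: effort 11 + 7 = 18 ≤ 20, user value 14 + 4 = 18.
Best is N and U with total user value 23.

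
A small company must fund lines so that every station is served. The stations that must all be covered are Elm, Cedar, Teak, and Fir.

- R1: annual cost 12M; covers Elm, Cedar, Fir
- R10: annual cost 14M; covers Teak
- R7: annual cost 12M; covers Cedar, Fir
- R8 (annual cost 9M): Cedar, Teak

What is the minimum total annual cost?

21

Choose R1 and R8: together they cover Elm, Cedar, Teak, Fir — every station.
Total annual cost: 12 + 9 = 21.
No cover costs less than 21.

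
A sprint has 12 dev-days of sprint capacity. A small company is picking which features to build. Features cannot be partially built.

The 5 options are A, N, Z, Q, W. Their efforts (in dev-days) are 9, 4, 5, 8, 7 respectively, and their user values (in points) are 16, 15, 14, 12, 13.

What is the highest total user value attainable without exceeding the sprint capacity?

29

Allowing fractional choices, the relaxed optimum would be about 34.6, but features are indivisible.
N + Z: effort 4 + 5 = 9 ≤ 12, user value 15 + 14 = 29.
N + Q: effort 4 + 8 = 12 ≤ 12, user value 15 + 12 = 27.
N + W: effort 4 + 7 = 11 ≤ 12, user value 15 + 13 = 28.
Best is N and Z with total user value 29.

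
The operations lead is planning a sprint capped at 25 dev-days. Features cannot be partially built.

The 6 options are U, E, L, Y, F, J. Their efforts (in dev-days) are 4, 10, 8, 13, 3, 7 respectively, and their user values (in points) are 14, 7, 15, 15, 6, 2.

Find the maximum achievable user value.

44

U + L + Y: effort 4 + 8 + 13 = 25 ≤ 25, user value 14 + 15 + 15 = 44.
U + E + L + F: effort 4 + 10 + 8 + 3 = 25 ≤ 25, user value 14 + 7 + 15 + 6 = 42.
Best is U, L, and Y with total user value 44.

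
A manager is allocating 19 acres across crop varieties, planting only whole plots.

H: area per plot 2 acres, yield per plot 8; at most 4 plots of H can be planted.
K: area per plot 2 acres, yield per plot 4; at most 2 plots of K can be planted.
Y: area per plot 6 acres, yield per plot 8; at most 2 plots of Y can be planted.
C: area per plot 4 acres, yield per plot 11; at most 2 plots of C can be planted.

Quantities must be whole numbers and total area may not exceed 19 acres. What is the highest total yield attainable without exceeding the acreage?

58

This is a bounded integer knapsack.
3×H, 2×K, and 2×C: area 18 ≤ 19, yield 3·8 + 2·4 + 2·11 = 54.
4×H, 1×K, and 2×C: area 18 ≤ 19, yield 4·8 + 1·4 + 2·11 = 58.
Best is 58.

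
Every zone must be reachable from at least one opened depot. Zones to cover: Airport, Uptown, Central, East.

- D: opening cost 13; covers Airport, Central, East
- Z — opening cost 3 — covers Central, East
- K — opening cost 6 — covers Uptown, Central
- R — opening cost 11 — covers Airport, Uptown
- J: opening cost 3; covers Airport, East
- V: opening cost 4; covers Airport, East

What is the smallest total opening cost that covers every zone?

The greedy cost-per-new-zone heuristic would pick Z, J, and K for 12, but a cheaper cover exists.
Choose K and J: together they cover Airport, Uptown, Central, East — every zone.
Total opening cost: 6 + 3 = 9.
No cover costs less than 9.

9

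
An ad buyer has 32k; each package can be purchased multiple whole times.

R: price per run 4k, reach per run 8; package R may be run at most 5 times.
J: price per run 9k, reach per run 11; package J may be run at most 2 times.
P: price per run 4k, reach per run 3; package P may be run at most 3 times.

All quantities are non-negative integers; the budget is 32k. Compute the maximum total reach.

51

5×R and 1×J: price 29 ≤ 32, reach 5·8 + 1·11 = 51.
5×R and 3×P: price 32 ≤ 32, reach 5·8 + 3·3 = 49.
Best is 51.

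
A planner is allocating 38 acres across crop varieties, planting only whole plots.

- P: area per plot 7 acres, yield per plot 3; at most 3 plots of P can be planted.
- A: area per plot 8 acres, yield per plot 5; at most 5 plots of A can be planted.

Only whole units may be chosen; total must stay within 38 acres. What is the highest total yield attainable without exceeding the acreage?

21

A has the best ratio (5/8); taking only A gives at most 4×5 = 20 (stopped by the area limit).
Mixing does better — 2×P and 3×A: area 38 ≤ 38, yield 2·3 + 3·5 = 21.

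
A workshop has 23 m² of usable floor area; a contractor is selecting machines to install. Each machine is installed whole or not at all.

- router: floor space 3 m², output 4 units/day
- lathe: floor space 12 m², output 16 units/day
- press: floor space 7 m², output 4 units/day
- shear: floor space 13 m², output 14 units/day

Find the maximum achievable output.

router + lathe: floor space 3 + 12 = 15 ≤ 23, output 4 + 16 = 20.
router + lathe + press: floor space 3 + 12 + 7 = 22 ≤ 23, output 4 + 16 + 4 = 24.
router + press + shear: floor space 3 + 7 + 13 = 23 ≤ 23, output 4 + 4 + 14 = 22.
Best is router, lathe, and press with total output 24.

24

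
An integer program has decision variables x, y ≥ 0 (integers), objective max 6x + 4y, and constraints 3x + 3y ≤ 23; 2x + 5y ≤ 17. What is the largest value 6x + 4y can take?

42

The continuous relaxation peaks at (7.67, 0) with value 46.00; rounding to a feasible lattice point costs some objective.
(x,y)=(7,0): 3·7+3·0=21≤23, 2·7+5·0=14≤17, objective 42.
(x,y)=(6,1): 3·6+3·1=21≤23, 2·6+5·1=17≤17, objective 40.
(x,y)=(6,0): 3·6+3·0=18≤23, 2·6+5·0=12≤17, objective 36.
No feasible integer point exceeds 42.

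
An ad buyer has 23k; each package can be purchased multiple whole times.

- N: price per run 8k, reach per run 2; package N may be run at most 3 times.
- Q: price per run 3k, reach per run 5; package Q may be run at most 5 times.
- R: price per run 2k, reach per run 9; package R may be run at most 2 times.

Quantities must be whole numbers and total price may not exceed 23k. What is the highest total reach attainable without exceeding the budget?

5×Q and 2×R: price 19 ≤ 23, reach 5·5 + 2·9 = 43.
4×Q and 2×R: price 16 ≤ 23, reach 4·5 + 2·9 = 38.
Best is 43.

43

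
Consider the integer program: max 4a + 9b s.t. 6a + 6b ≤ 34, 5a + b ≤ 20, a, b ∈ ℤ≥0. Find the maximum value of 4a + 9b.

45

(a,b)=(0,5): 6·0+6·5=30≤34, 5·0+1·5=5≤20, objective 45.
(a,b)=(1,4): 6·1+6·4=30≤34, 5·1+1·4=9≤20, objective 40.
(a,b)=(0,4): 6·0+6·4=24≤34, 5·0+1·4=4≤20, objective 36.
No feasible integer point exceeds 45.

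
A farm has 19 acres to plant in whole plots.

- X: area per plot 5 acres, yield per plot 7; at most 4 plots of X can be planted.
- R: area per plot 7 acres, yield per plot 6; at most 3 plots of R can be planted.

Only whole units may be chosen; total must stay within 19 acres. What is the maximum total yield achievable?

2×X and 1×R: area 17 ≤ 19, yield 2·7 + 1·6 = 20.
3×X: area 15 ≤ 19, yield 3·7 = 21.
Best is 21.

21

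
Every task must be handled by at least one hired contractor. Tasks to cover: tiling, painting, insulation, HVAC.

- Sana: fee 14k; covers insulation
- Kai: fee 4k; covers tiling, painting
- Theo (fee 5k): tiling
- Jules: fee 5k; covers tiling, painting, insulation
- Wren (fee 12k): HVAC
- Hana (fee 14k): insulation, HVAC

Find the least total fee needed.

Choose Jules and Wren: together they cover tiling, painting, insulation, HVAC — every task.
Total fee: 5 + 12 = 17.
No cover costs less than 17.

17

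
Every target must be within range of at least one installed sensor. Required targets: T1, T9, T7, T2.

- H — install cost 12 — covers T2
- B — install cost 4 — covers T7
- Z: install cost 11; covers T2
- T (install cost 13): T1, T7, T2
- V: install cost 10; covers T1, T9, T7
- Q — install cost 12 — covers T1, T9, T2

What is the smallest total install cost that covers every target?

16

This is an integer covering problem.
Choose B and Q: together they cover T1, T9, T7, T2 — every target.
Total install cost: 4 + 12 = 16.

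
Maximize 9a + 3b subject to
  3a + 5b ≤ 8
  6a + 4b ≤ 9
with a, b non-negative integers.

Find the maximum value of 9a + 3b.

9

(a,b)=(1,0): 3·1+5·0=3≤8, 6·1+4·0=6≤9, objective 9.
(a,b)=(0,1): 3·0+5·1=5≤8, 6·0+4·1=4≤9, objective 3.
(a,b)=(0,0): 3·0+5·0=0≤8, 6·0+4·0=0≤9, objective 0.
Maximum is 9 at (a,b)=(1,0).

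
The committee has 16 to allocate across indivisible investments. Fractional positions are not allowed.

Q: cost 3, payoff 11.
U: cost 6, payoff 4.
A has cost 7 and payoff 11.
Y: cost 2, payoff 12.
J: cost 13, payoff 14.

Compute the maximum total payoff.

34

Allowing fractional choices, the relaxed optimum would be about 38.3, but investments are indivisible.
U + A + Y: cost 6 + 7 + 2 = 15 ≤ 16, payoff 4 + 11 + 12 = 27.
Q + U + Y: cost 3 + 6 + 2 = 11 ≤ 16, payoff 11 + 4 + 12 = 27.
Q + A + Y: cost 3 + 7 + 2 = 12 ≤ 16, payoff 11 + 11 + 12 = 34.
Best is Q, A, and Y with total payoff 34.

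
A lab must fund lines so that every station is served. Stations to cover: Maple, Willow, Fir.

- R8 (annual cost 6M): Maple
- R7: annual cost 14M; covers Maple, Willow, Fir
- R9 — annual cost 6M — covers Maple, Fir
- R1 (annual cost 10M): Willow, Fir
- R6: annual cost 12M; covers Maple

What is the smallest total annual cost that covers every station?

14

The greedy cost-per-new-station heuristic would pick R9 and R1 for 16, but a cheaper cover exists.
R7 alone covers Maple, Willow, Fir — every station.
Total annual cost: 14.
No cover costs less than 14.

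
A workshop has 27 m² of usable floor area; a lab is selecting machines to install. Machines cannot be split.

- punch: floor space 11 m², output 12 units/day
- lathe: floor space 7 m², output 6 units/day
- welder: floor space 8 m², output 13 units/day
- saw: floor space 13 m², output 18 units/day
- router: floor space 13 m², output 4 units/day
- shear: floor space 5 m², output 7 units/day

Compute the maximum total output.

38

Allowing fractional choices, the relaxed optimum would be about 39.1, but machines are indivisible.
punch + welder + shear: floor space 11 + 8 + 5 = 24 ≤ 27, output 12 + 13 + 7 = 32.
welder + saw: floor space 8 + 13 = 21 ≤ 27, output 13 + 18 = 31.
welder + saw + shear: floor space 8 + 13 + 5 = 26 ≤ 27, output 13 + 18 + 7 = 38.
Best is welder, saw, and shear with total output 38.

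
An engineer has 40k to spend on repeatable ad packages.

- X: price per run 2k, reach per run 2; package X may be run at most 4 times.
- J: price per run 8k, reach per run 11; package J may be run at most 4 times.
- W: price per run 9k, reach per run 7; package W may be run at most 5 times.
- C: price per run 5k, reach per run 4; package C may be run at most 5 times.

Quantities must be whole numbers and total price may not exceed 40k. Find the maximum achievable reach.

52

1×X, 4×J, and 1×C: price 39 ≤ 40, reach 1·2 + 4·11 + 1·4 = 50.
4×X and 4×J: price 40 ≤ 40, reach 4·2 + 4·11 = 52.
Best is 52.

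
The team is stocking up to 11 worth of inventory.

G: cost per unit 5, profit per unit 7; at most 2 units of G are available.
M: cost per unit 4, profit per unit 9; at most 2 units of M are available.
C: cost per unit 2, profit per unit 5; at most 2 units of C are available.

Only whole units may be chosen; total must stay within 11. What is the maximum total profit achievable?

23

C has the best ratio (5/2); taking only C gives at most 2×5 = 10 (stopped by the supply cap of 2).
Mixing does better — 2×M and 1×C: cost 10 ≤ 11, profit 2·9 + 1·5 = 23.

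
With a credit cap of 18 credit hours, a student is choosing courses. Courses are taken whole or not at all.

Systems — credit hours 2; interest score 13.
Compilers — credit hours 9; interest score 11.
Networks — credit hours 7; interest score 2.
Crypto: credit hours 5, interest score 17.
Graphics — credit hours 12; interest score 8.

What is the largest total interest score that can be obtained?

41

This is a 0-1 knapsack instance.
Systems + Crypto: credit hours 2 + 5 = 7 ≤ 18, interest score 13 + 17 = 30.
Systems + Networks + Crypto: credit hours 2 + 7 + 5 = 14 ≤ 18, interest score 13 + 2 + 17 = 32.
Systems + Compilers + Crypto: credit hours 2 + 9 + 5 = 16 ≤ 18, interest score 13 + 11 + 17 = 41.
Best is Systems, Compilers, and Crypto with total interest score 41.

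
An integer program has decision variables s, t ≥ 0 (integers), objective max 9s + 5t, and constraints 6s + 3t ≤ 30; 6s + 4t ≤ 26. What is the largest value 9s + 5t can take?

(s,t)=(3,2) is feasible, giving 37.
(s,t)=(4,0) is feasible, giving 36.
(s,t)=(2,3) is feasible, giving 33.
No feasible integer point exceeds 37.

37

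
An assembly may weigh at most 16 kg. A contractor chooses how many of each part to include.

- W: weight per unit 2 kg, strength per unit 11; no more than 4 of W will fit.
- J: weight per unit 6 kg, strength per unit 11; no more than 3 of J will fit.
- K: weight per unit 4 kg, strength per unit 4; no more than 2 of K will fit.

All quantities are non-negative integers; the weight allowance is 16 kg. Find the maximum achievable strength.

This is a bounded integer knapsack.
4×W and 2×K: weight 16 ≤ 16, strength 4·11 + 2·4 = 52.
4×W and 1×J: weight 14 ≤ 16, strength 4·11 + 1·11 = 55.
Best is 55.

55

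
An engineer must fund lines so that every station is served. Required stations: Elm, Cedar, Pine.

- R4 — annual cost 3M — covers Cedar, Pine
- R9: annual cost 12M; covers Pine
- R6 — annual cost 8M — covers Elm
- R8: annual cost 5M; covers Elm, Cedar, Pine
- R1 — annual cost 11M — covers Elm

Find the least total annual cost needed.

5

This is an integer covering problem.
R8 alone covers Elm, Cedar, Pine — every station.
Total annual cost: 5.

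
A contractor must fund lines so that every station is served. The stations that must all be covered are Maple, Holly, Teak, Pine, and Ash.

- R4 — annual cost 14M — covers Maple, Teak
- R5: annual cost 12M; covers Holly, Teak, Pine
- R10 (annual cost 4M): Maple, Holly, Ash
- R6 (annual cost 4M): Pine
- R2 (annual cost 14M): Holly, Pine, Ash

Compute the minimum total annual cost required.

16

The greedy cost-per-new-station heuristic would pick R10, R6, and R5 for 20, but a cheaper cover exists.
Choose R5 and R10: together they cover Maple, Holly, Teak, Pine, Ash — every station.
Total annual cost: 12 + 4 = 16.
No cover costs less than 16.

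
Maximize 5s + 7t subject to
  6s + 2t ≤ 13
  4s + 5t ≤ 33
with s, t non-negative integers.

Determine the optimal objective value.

42

(s,t)=(0,6): 6·0+2·6=12≤13, 4·0+5·6=30≤33, objective 42.
(s,t)=(0,5): 6·0+2·5=10≤13, 4·0+5·5=25≤33, objective 35.
Maximum is 42 at (s,t)=(0,6).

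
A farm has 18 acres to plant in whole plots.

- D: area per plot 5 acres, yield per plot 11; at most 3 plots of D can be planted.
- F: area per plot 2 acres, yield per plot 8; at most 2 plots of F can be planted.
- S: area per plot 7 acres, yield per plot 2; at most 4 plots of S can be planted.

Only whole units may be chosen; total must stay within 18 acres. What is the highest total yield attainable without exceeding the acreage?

F has the best ratio (8/2); taking only F gives at most 2×8 = 16 (stopped by the supply cap of 2).
Mixing does better — 3×D and 1×F: area 17 ≤ 18, yield 3·11 + 1·8 = 41.

41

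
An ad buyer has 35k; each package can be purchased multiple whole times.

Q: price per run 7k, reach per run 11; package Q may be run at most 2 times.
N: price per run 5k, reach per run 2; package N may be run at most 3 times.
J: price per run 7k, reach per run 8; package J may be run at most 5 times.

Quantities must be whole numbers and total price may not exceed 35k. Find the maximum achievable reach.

2×Q and 3×J: price 35 ≤ 35, reach 2·11 + 3·8 = 46.
1×Q and 4×J: price 35 ≤ 35, reach 1·11 + 4·8 = 43.
Best is 46.

46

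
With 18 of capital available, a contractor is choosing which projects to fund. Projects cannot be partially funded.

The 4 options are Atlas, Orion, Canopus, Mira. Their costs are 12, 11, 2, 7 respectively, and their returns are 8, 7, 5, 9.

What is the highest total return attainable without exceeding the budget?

Take Orion and Mira: cost 11 + 7 = 18 ≤ 18, return 7 + 9 = 16.
No other feasible combination does better.

16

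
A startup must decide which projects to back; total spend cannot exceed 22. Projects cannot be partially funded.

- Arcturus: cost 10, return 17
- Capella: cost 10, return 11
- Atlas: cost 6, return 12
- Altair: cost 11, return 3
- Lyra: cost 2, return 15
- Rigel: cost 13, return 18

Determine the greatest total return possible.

Take Atlas, Lyra, and Rigel: cost 6 + 2 + 13 = 21 ≤ 22, return 12 + 15 + 18 = 45.
No other feasible combination does better.

45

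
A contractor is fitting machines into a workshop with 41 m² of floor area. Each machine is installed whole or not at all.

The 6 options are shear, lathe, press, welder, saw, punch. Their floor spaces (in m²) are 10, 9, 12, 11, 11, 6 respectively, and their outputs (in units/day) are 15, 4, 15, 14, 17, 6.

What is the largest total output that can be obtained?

53

This is an integer program with binary decision variables.
Allowing fractional choices, the relaxed optimum would be about 57.2, but machines are indivisible.
shear + press + saw + punch: floor space 10 + 12 + 11 + 6 = 39 ≤ 41, output 15 + 15 + 17 + 6 = 53.
shear + welder + saw + punch: floor space 10 + 11 + 11 + 6 = 38 ≤ 41, output 15 + 14 + 17 + 6 = 52.
press + welder + saw + punch: floor space 12 + 11 + 11 + 6 = 40 ≤ 41, output 15 + 14 + 17 + 6 = 52.
Best is shear, press, saw, and punch with total output 53.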